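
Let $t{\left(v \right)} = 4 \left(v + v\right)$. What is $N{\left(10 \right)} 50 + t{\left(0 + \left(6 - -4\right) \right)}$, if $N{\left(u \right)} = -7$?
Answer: $-270$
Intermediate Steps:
$t{\left(v \right)} = 8 v$ ($t{\left(v \right)} = 4 \cdot 2 v = 8 v$)
$N{\left(10 \right)} 50 + t{\left(0 + \left(6 - -4\right) \right)} = \left(-7\right) 50 + 8 \left(0 + \left(6 - -4\right)\right) = -350 + 8 \left(0 + \left(6 + 4\right)\right) = -350 + 8 \left(0 + 10\right) = -350 + 8 \cdot 10 = -350 + 80 = -270$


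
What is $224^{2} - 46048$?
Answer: $4128$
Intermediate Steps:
$224^{2} - 46048 = 50176 - 46048 = 4128$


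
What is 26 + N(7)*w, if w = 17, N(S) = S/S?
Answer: 43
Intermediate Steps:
N(S) = 1
26 + N(7)*w = 26 + 1*17 = 26 + 17 = 43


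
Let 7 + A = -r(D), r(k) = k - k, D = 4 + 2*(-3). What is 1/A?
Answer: -1/7 ≈ -0.14286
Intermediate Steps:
D = -2 (D = 4 - 6 = -2)
r(k) = 0
A = -7 (A = -7 - 1*0 = -7 + 0 = -7)
1/A = 1/(-7) = -1/7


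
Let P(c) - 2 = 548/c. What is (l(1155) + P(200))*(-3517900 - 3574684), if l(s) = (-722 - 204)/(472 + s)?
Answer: -1203253329308/40675 ≈ -2.9582e+7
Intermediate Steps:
l(s) = -926/(472 + s)
P(c) = 2 + 548/c
(l(1155) + P(200))*(-3517900 - 3574684) = (-926/(472 + 1155) + (2 + 548/200))*(-3517900 - 3574684) = (-926/1627 + (2 + 548*(1/200)))*(-7092584) = (-926*1/1627 + (2 + 137/50))*(-7092584) = (-926/1627 + 237/50)*(-7092584) = (339299/81350)*(-7092584) = -1203253329308/40675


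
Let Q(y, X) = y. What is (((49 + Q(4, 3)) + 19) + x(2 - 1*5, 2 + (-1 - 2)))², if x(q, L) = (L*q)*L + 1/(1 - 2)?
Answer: 4624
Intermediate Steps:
x(q, L) = -1 + q*L² (x(q, L) = q*L² + 1/(-1) = q*L² - 1 = -1 + q*L²)
(((49 + Q(4, 3)) + 19) + x(2 - 1*5, 2 + (-1 - 2)))² = (((49 + 4) + 19) + (-1 + (2 - 1*5)*(2 + (-1 - 2))²))² = ((53 + 19) + (-1 + (2 - 5)*(2 - 3)²))² = (72 + (-1 - 3*(-1)²))² = (72 + (-1 - 3*1))² = (72 + (-1 - 3))² = (72 - 4)² = 68² = 4624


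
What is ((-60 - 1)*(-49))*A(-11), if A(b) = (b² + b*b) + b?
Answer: 690459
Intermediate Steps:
A(b) = b + 2*b² (A(b) = (b² + b²) + b = 2*b² + b = b + 2*b²)
((-60 - 1)*(-49))*A(-11) = ((-60 - 1)*(-49))*(-11*(1 + 2*(-11))) = (-61*(-49))*(-11*(1 - 22)) = 2989*(-11*(-21)) = 2989*231 = 690459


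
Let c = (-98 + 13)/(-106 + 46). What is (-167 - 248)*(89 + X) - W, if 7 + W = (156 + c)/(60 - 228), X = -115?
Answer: 21768641/2016 ≈ 10798.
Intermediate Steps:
c = 17/12 (c = -85/(-60) = -85*(-1/60) = 17/12 ≈ 1.4167)
W = -16001/2016 (W = -7 + (156 + 17/12)/(60 - 228) = -7 + (1889/12)/(-168) = -7 + (1889/12)*(-1/168) = -7 - 1889/2016 = -16001/2016 ≈ -7.9370)
(-167 - 248)*(89 + X) - W = (-167 - 248)*(89 - 115) - 1*(-16001/2016) = -415*(-26) + 16001/2016 = 10790 + 16001/2016 = 21768641/2016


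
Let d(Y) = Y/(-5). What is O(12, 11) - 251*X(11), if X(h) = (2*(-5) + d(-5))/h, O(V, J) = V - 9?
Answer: 2292/11 ≈ 208.36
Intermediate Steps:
d(Y) = -Y/5 (d(Y) = Y*(-⅕) = -Y/5)
O(V, J) = -9 + V
X(h) = -9/h (X(h) = (2*(-5) - ⅕*(-5))/h = (-10 + 1)/h = -9/h)
O(12, 11) - 251*X(11) = (-9 + 12) - (-2259)/11 = 3 - (-2259)/11 = 3 - 251*(-9/11) = 3 + 2259/11 = 2292/11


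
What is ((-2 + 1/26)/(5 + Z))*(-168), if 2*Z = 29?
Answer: 2856/169 ≈ 16.899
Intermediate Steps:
Z = 29/2 (Z = (½)*29 = 29/2 ≈ 14.500)
((-2 + 1/26)/(5 + Z))*(-168) = ((-2 + 1/26)/(5 + 29/2))*(-168) = ((-2 + 1/26)/(39/2))*(-168) = -51/26*2/39*(-168) = -17/169*(-168) = 2856/169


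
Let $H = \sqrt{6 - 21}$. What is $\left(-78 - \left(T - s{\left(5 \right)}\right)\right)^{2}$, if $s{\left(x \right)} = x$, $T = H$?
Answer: $\left(73 + i \sqrt{15}\right)^{2} \approx 5314.0 + 565.46 i$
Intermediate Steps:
$H = i \sqrt{15}$ ($H = \sqrt{-15} = i \sqrt{15} \approx 3.873 i$)
$T = i \sqrt{15} \approx 3.873 i$
$\left(-78 - \left(T - s{\left(5 \right)}\right)\right)^{2} = \left(-78 + \left(5 - i \sqrt{15}\right)\right)^{2} = \left(-73 - i \sqrt{15}\right)^{2}$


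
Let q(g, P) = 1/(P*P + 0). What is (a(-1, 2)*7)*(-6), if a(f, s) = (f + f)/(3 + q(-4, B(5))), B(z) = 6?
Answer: 3024/109 ≈ 27.743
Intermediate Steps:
q(g, P) = P⁻² (q(g, P) = 1/(P² + 0) = 1/(P²) = P⁻²)
a(f, s) = 72*f/109 (a(f, s) = (f + f)/(3 + 6⁻²) = (2*f)/(3 + 1/36) = (2*f)/(109/36) = (2*f)*(36/109) = 72*f/109)
(a(-1, 2)*7)*(-6) = (((72/109)*(-1))*7)*(-6) = -72/109*7*(-6) = -504/109*(-6) = 3024/109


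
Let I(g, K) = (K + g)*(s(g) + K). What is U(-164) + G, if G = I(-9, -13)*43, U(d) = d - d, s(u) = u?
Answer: 20812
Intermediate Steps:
I(g, K) = (K + g)² (I(g, K) = (K + g)*(g + K) = (K + g)*(K + g) = (K + g)²)
U(d) = 0
G = 20812 (G = ((-13)² + (-9)² + 2*(-13)*(-9))*43 = (169 + 81 + 234)*43 = 484*43 = 20812)
U(-164) + G = 0 + 20812 = 20812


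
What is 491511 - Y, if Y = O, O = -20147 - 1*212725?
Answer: 724383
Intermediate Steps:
O = -232872 (O = -20147 - 212725 = -232872)
Y = -232872
491511 - Y = 491511 - 1*(-232872) = 491511 + 232872 = 724383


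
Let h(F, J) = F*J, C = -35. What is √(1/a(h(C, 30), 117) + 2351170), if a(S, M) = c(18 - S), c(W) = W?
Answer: √670450232787/534 ≈ 1533.4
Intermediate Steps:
a(S, M) = 18 - S
√(1/a(h(C, 30), 117) + 2351170) = √(1/(18 - (-35)*30) + 2351170) = √(1/(18 - 1*(-1050)) + 2351170) = √(1/(18 + 1050) + 2351170) = √(1/1068 + 2351170) = √(2511049561/1068) = √670450232787/534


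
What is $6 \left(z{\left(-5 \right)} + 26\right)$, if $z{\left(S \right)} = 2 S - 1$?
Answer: $90$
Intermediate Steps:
$z{\left(S \right)} = -1 + 2 S$
$6 \left(z{\left(-5 \right)} + 26\right) = 6 \left(\left(-1 + 2 \left(-5\right)\right) + 26\right) = 6 \left(\left(-1 - 10\right) + 26\right) = 6 \left(-11 + 26\right) = 6 \cdot 15 = 90$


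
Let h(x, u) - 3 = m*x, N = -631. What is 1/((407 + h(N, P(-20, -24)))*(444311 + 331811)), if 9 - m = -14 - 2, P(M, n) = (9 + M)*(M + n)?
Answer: -1/11925114530 ≈ -8.3857e-11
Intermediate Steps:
m = 25 (m = 9 - (-14 - 2) = 9 - 1*(-16) = 9 + 16 = 25)
h(x, u) = 3 + 25*x
1/((407 + h(N, P(-20, -24)))*(444311 + 331811)) = 1/((407 + (3 + 25*(-631)))*(444311 + 331811)) = 1/((407 + (3 - 15775))*776122) = 1/((407 - 15772)*776122) = 1/(-15365*776122) = 1/(-11925114530) = -1/11925114530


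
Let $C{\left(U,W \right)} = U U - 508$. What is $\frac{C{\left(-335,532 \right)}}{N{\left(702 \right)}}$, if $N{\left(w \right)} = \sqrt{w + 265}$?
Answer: $\frac{111717 \sqrt{967}}{967} \approx 3592.6$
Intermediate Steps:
$C{\left(U,W \right)} = -508 + U^{2}$ ($C{\left(U,W \right)} = U^{2} - 508 = -508 + U^{2}$)
$N{\left(w \right)} = \sqrt{265 + w}$
$\frac{C{\left(-335,532 \right)}}{N{\left(702 \right)}} = \frac{-508 + \left(-335\right)^{2}}{\sqrt{265 + 702}} = \frac{-508 + 112225}{\sqrt{967}} = 111717 \frac{\sqrt{967}}{967} = \frac{111717 \sqrt{967}}{967}$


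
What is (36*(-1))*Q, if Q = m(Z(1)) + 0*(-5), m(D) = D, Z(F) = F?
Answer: -36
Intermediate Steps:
Q = 1 (Q = 1 + 0*(-5) = 1 + 0 = 1)
(36*(-1))*Q = (36*(-1))*1 = -36*1 = -36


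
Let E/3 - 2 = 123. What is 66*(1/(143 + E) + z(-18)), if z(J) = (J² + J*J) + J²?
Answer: 16615401/259 ≈ 64152.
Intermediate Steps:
E = 375 (E = 6 + 3*123 = 6 + 369 = 375)
z(J) = 3*J² (z(J) = (J² + J²) + J² = 2*J² + J² = 3*J²)
66*(1/(143 + E) + z(-18)) = 66*(1/(143 + 375) + 3*(-18)²) = 66*(1/518 + 3*324) = 66*(1/518 + 972) = 66*(503497/518) = 16615401/259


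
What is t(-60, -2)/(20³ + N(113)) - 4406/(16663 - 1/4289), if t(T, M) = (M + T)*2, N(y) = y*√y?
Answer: -89504166758243/319343313550387 + 14012*√113/62557103 ≈ -0.27789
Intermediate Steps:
N(y) = y^(3/2)
t(T, M) = 2*M + 2*T
t(-60, -2)/(20³ + N(113)) - 4406/(16663 - 1/4289) = (2*(-2) + 2*(-60))/(20³ + 113^(3/2)) - 4406/(16663 - 1/4289) = (-4 - 120)/(8000 + 113*√113) - 4406/(16663 - 1*1/4289) = -124/(8000 + 113*√113) - 4406/(16663 - 1/4289) = -124/(8000 + 113*√113) - 4406/71467606/4289 = -124/(8000 + 113*√113) - 4406*4289/71467606 = -124/(8000 + 113*√113) - 9448667/35733803 = -9448667/35733803 - 124/(8000 + 113*√113)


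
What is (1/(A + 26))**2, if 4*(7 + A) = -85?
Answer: 16/81 ≈ 0.19753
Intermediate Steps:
A = -113/4 (A = -7 + (1/4)*(-85) = -7 - 85/4 = -113/4 ≈ -28.250)
(1/(A + 26))**2 = (1/(-113/4 + 26))**2 = (1/(-9/4))**2 = (-4/9)**2 = 16/81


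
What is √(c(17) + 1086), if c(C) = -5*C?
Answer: √1001 ≈ 31.639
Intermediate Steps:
√(c(17) + 1086) = √(-5*17 + 1086) = √(-85 + 1086) = √1001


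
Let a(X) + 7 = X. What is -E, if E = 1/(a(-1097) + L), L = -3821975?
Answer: 1/3823079 ≈ 2.6157e-7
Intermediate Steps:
a(X) = -7 + X
E = -1/3823079 (E = 1/((-7 - 1097) - 3821975) = 1/(-1104 - 3821975) = 1/(-3823079) = -1/3823079 ≈ -2.6157e-7)
-E = -1*(-1/3823079) = 1/3823079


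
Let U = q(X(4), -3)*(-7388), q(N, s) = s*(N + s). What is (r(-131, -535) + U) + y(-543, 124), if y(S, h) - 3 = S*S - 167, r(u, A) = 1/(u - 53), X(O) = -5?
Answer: 21596631/184 ≈ 1.1737e+5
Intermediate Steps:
r(u, A) = 1/(-53 + u)
y(S, h) = -164 + S² (y(S, h) = 3 + (S*S - 167) = 3 + (S² - 167) = 3 + (-167 + S²) = -164 + S²)
U = -177312 (U = -3*(-5 - 3)*(-7388) = -3*(-8)*(-7388) = 24*(-7388) = -177312)
(r(-131, -535) + U) + y(-543, 124) = (1/(-53 - 131) - 177312) + (-164 + (-543)²) = (1/(-184) - 177312) + (-164 + 294849) = (-1/184 - 177312) + 294685 = -32625409/184 + 294685 = 21596631/184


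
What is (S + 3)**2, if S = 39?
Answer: 1764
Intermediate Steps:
(S + 3)**2 = (39 + 3)**2 = 42**2 = 1764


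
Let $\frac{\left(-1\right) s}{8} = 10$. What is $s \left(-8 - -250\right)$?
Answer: $-19360$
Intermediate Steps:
$s = -80$ ($s = \left(-8\right) 10 = -80$)
$s \left(-8 - -250\right) = - 80 \left(-8 - -250\right) = - 80 \left(-8 + 250\right) = \left(-80\right) 242 = -19360$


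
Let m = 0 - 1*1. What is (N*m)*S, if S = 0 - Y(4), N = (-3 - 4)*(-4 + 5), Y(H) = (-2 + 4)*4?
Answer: -56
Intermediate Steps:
m = -1 (m = 0 - 1 = -1)
Y(H) = 8 (Y(H) = 2*4 = 8)
N = -7 (N = -7*1 = -7)
S = -8 (S = 0 - 1*8 = 0 - 8 = -8)
(N*m)*S = -7*(-1)*(-8) = 7*(-8) = -56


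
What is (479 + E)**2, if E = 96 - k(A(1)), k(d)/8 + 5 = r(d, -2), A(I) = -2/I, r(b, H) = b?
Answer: 398161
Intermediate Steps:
k(d) = -40 + 8*d
E = 152 (E = 96 - (-40 + 8*(-2/1)) = 96 - (-40 + 8*(-2*1)) = 96 - (-40 + 8*(-2)) = 96 - (-40 - 16) = 96 - 1*(-56) = 96 + 56 = 152)
(479 + E)**2 = (479 + 152)**2 = 631**2 = 398161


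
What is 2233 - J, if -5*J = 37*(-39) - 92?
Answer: 1926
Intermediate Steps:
J = 307 (J = -(37*(-39) - 92)/5 = -(-1443 - 92)/5 = -1/5*(-1535) = 307)
2233 - J = 2233 - 1*307 = 2233 - 307 = 1926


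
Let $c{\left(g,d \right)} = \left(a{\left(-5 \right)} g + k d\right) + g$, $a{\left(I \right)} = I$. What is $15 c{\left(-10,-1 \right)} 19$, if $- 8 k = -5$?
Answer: $\frac{89775}{8} \approx 11222.0$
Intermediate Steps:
$k = \frac{5}{8}$ ($k = \left(- \frac{1}{8}\right) \left(-5\right) = \frac{5}{8} \approx 0.625$)
$c{\left(g,d \right)} = - 4 g + \frac{5 d}{8}$ ($c{\left(g,d \right)} = \left(- 5 g + \frac{5 d}{8}\right) + g = - 4 g + \frac{5 d}{8}$)
$15 c{\left(-10,-1 \right)} 19 = 15 \left(\left(-4\right) \left(-10\right) + \frac{5}{8} \left(-1\right)\right) 19 = 15 \left(40 - \frac{5}{8}\right) 19 = 15 \cdot \frac{315}{8} \cdot 19 = \frac{4725}{8} \cdot 19 = \frac{89775}{8}$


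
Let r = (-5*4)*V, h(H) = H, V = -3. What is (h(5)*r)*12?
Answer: 3600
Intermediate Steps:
r = 60 (r = -5*4*(-3) = -20*(-3) = 60)
(h(5)*r)*12 = (5*60)*12 = 300*12 = 3600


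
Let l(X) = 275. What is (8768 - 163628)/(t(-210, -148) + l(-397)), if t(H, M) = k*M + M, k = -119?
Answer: -51620/5913 ≈ -8.7299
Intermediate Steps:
t(H, M) = -118*M (t(H, M) = -119*M + M = -118*M)
(8768 - 163628)/(t(-210, -148) + l(-397)) = (8768 - 163628)/(-118*(-148) + 275) = -154860/(17464 + 275) = -154860/17739 = -154860*1/17739 = -51620/5913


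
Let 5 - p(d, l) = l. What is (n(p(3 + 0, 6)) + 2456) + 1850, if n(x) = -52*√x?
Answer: 4306 - 52*I ≈ 4306.0 - 52.0*I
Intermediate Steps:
p(d, l) = 5 - l
(n(p(3 + 0, 6)) + 2456) + 1850 = (-52*√(5 - 1*6) + 2456) + 1850 = (-52*√(5 - 6) + 2456) + 1850 = (-52*I + 2456) + 1850 = (2456 - 52*I) + 1850 = 4306 - 52*I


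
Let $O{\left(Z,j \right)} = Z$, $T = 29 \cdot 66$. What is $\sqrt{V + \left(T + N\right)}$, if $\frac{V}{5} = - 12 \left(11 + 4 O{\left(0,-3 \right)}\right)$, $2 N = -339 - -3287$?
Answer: $2 \sqrt{682} \approx 52.23$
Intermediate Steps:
$T = 1914$
$N = 1474$ ($N = \frac{-339 - -3287}{2} = \frac{-339 + 3287}{2} = \frac{1}{2} \cdot 2948 = 1474$)
$V = -660$ ($V = 5 \left(- 12 \left(11 + 4 \cdot 0\right)\right) = 5 \left(- 12 \left(11 + 0\right)\right) = 5 \left(\left(-12\right) 11\right) = 5 \left(-132\right) = -660$)
$\sqrt{V + \left(T + N\right)} = \sqrt{-660 + \left(1914 + 1474\right)} = \sqrt{-660 + 3388} = \sqrt{2728} = 2 \sqrt{682}$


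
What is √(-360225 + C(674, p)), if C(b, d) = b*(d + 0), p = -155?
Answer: I*√464695 ≈ 681.69*I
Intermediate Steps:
C(b, d) = b*d
√(-360225 + C(674, p)) = √(-360225 + 674*(-155)) = √(-360225 - 104470) = √(-464695) = I*√464695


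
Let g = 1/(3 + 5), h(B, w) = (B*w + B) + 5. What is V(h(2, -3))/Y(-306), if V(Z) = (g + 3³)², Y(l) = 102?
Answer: 47089/6528 ≈ 7.2134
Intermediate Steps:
h(B, w) = 5 + B + B*w (h(B, w) = (B + B*w) + 5 = 5 + B + B*w)
g = ⅛ (g = 1/8 = ⅛ ≈ 0.12500)
V(Z) = 47089/64 (V(Z) = (⅛ + 3³)² = (⅛ + 27)² = (217/8)² = 47089/64)
V(h(2, -3))/Y(-306) = (47089/64)/102 = (47089/64)*(1/102) = 47089/6528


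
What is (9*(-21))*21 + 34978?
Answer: 31009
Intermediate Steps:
(9*(-21))*21 + 34978 = -189*21 + 34978 = -3969 + 34978 = 31009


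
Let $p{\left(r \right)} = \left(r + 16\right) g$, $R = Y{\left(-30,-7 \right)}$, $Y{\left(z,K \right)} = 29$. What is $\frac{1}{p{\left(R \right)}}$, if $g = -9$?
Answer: $- \frac{1}{405} \approx -0.0024691$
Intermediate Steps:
$R = 29$
$p{\left(r \right)} = -144 - 9 r$ ($p{\left(r \right)} = \left(r + 16\right) \left(-9\right) = \left(16 + r\right) \left(-9\right) = -144 - 9 r$)
$\frac{1}{p{\left(R \right)}} = \frac{1}{-144 - 261} = \frac{1}{-405} = - \frac{1}{405}$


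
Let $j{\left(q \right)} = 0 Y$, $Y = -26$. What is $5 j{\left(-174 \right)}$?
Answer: $0$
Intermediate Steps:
$j{\left(q \right)} = 0$ ($j{\left(q \right)} = 0 \left(-26\right) = 0$)
$5 j{\left(-174 \right)} = 5 \cdot 0 = 0$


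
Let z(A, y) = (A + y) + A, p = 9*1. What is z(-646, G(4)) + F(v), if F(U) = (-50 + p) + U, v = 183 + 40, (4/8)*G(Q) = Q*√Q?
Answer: -1094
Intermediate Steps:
G(Q) = 2*Q^(3/2) (G(Q) = 2*(Q*√Q) = 2*Q^(3/2))
p = 9
v = 223
z(A, y) = y + 2*A
F(U) = -41 + U (F(U) = (-50 + 9) + U = -41 + U)
z(-646, G(4)) + F(v) = (2*4^(3/2) + 2*(-646)) + (-41 + 223) = (2*8 - 1292) + 182 = (16 - 1292) + 182 = -1276 + 182 = -1094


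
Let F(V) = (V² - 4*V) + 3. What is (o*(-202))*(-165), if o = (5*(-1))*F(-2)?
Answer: -2499750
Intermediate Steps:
F(V) = 3 + V² - 4*V
o = -75 (o = (5*(-1))*(3 + (-2)² - 4*(-2)) = -5*(3 + 4 + 8) = -5*15 = -75)
(o*(-202))*(-165) = -75*(-202)*(-165) = 15150*(-165) = -2499750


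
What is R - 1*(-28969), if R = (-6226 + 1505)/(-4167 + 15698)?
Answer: 334036818/11531 ≈ 28969.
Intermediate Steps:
R = -4721/11531 ≈ -0.40942
R - 1*(-28969) = -4721/11531 - 1*(-28969) = -4721/11531 + 28969 = 334036818/11531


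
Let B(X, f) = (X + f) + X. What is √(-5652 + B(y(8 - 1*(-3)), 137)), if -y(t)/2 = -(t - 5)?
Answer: 17*I*√19 ≈ 74.101*I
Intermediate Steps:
y(t) = -10 + 2*t (y(t) = -(-2)*(t - 5) = -(-2)*(-5 + t) = -2*(5 - t) = -10 + 2*t)
B(X, f) = f + 2*X
√(-5652 + B(y(8 - 1*(-3)), 137)) = √(-5652 + (137 + 2*(-10 + 2*(8 - 1*(-3))))) = √(-5652 + (137 + 2*(-10 + 2*(8 + 3)))) = √(-5652 + (137 + 2*(-10 + 2*11))) = √(-5652 + (137 + 2*(-10 + 22))) = √(-5652 + (137 + 2*12)) = √(-5652 + (137 + 24)) = √(-5652 + 161) = √(-5491) = 17*I*√19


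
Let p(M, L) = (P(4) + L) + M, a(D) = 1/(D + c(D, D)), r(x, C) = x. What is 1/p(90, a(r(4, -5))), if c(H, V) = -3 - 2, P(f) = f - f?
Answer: 1/89 ≈ 0.011236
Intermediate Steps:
P(f) = 0
c(H, V) = -5
a(D) = 1/(-5 + D) (a(D) = 1/(D - 5) = 1/(-5 + D))
p(M, L) = L + M (p(M, L) = (0 + L) + M = L + M)
1/p(90, a(r(4, -5))) = 1/(1/(-5 + 4) + 90) = 1/(1/(-1) + 90) = 1/(-1 + 90) = 1/89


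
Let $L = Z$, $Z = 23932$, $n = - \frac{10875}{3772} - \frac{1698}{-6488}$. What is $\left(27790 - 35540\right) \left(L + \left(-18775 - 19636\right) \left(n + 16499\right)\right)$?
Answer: $\frac{3755450795792276625}{764773} \approx 4.9105 \cdot 10^{12}$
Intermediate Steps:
$n = - \frac{4009509}{1529546}$ ($n = \left(-10875\right) \frac{1}{3772} - - \frac{849}{3244} = - \frac{10875}{3772} + \frac{849}{3244} = - \frac{4009509}{1529546} \approx -2.6214$)
$L = 23932$
$\left(27790 - 35540\right) \left(L + \left(-18775 - 19636\right) \left(n + 16499\right)\right) = \left(27790 - 35540\right) \left(23932 + \left(-18775 - 19636\right) \left(- \frac{4009509}{1529546} + 16499\right)\right) = - 7750 \left(23932 - \frac{969185197557395}{1529546}\right) = \left(-7750\right) \left(- \frac{969148592462523}{1529546}\right) = \frac{3755450795792276625}{764773}$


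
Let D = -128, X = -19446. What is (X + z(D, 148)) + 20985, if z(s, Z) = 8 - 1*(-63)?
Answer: 1610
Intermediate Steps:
z(s, Z) = 71 (z(s, Z) = 8 + 63 = 71)
(X + z(D, 148)) + 20985 = (-19446 + 71) + 20985 = -19375 + 20985 = 1610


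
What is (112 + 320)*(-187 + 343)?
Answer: 67392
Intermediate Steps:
(112 + 320)*(-187 + 343) = 432*156 = 67392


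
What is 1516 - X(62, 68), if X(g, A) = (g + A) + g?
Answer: 1324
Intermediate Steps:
X(g, A) = A + 2*g (X(g, A) = (A + g) + g = A + 2*g)
1516 - X(62, 68) = 1516 - (68 + 2*62) = 1516 - (68 + 124) = 1516 - 1*192 = 1516 - 192 = 1324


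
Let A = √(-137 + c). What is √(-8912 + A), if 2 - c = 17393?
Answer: √(-8912 + 2*I*√4382) ≈ 0.7012 + 94.406*I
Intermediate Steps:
c = -17391 (c = 2 - 1*17393 = 2 - 17393 = -17391)
A = 2*I*√4382 (A = √(-137 - 17391) = √(-17528) = 2*I*√4382 ≈ 132.39*I)
√(-8912 + A) = √(-8912 + 2*I*√4382)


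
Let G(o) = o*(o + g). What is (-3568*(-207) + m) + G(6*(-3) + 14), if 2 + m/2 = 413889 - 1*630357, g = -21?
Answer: 305736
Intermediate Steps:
G(o) = o*(-21 + o) (G(o) = o*(o - 21) = o*(-21 + o))
m = -432940 (m = -4 + 2*(413889 - 1*630357) = -4 + 2*(413889 - 630357) = -4 + 2*(-216468) = -4 - 432936 = -432940)
(-3568*(-207) + m) + G(6*(-3) + 14) = (-3568*(-207) - 432940) + (6*(-3) + 14)*(-21 + (6*(-3) + 14)) = (738576 - 432940) + (-18 + 14)*(-21 + (-18 + 14)) = 305636 - 4*(-21 - 4) = 305636 - 4*(-25) = 305636 + 100 = 305736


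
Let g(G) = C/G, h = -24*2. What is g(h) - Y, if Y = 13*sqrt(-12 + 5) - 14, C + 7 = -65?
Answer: 31/2 - 13*I*sqrt(7) ≈ 15.5 - 34.395*I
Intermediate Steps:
C = -72 (C = -7 - 65 = -72)
h = -48
Y = -14 + 13*I*sqrt(7) (Y = 13*sqrt(-7) - 14 = 13*(I*sqrt(7)) - 14 = 13*I*sqrt(7) - 14 = -14 + 13*I*sqrt(7) ≈ -14.0 + 34.395*I)
g(G) = -72/G
g(h) - Y = -72/(-48) - (-14 + 13*I*sqrt(7)) = -72*(-1/48) + (14 - 13*I*sqrt(7)) = 3/2 + (14 - 13*I*sqrt(7)) = 31/2 - 13*I*sqrt(7)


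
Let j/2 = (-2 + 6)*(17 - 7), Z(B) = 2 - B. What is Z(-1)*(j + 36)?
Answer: 348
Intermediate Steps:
j = 80 (j = 2*((-2 + 6)*(17 - 7)) = 2*(4*10) = 2*40 = 80)
Z(-1)*(j + 36) = (2 - 1*(-1))*(80 + 36) = (2 + 1)*116 = 3*116 = 348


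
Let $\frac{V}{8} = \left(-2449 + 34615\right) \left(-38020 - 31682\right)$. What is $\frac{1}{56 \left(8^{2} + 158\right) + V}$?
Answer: $- \frac{1}{17936263824} \approx -5.5753 \cdot 10^{-11}$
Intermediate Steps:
$V = -17936276256$ ($V = 8 \left(-2449 + 34615\right) \left(-38020 - 31682\right) = 8 \cdot 32166 \left(-69702\right) = 8 \left(-2242034532\right) = -17936276256$)
$\frac{1}{56 \left(8^{2} + 158\right) + V} = \frac{1}{56 \left(8^{2} + 158\right) - 17936276256} = \frac{1}{56 \left(64 + 158\right) - 17936276256} = \frac{1}{56 \cdot 222 - 17936276256} = \frac{1}{12432 - 17936276256} = \frac{1}{-17936263824} = - \frac{1}{17936263824}$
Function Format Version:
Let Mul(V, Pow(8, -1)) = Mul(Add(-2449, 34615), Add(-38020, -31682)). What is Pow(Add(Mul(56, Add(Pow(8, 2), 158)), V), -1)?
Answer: Rational(-1, 17936263824) ≈ -5.5753e-11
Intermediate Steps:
V = -17936276256 (V = Mul(8, Mul(Add(-2449, 34615), Add(-38020, -31682))) = Mul(8, Mul(32166, -69702)) = Mul(8, -2242034532) = -17936276256)
Pow(Add(Mul(56, Add(Pow(8, 2), 158)), V), -1) = Pow(Add(Mul(56, Add(Pow(8, 2), 158)), -17936276256), -1) = Pow(Add(Mul(56, Add(64, 158)), -17936276256), -1) = Pow(Add(Mul(56, 222), -17936276256), -1) = Pow(Add(12432, -17936276256), -1) = Pow(-17936263824, -1) = Rational(-1, 17936263824)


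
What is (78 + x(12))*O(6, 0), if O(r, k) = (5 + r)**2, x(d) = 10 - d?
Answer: 9196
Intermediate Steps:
(78 + x(12))*O(6, 0) = (78 + (10 - 1*12))*(5 + 6)**2 = (78 + (10 - 12))*11**2 = (78 - 2)*121 = 76*121 = 9196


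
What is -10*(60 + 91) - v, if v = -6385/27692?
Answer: -41808535/27692 ≈ -1509.8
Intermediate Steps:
v = -6385/27692 (v = -6385*1/27692 = -6385/27692 ≈ -0.23057)
-10*(60 + 91) - v = -10*(60 + 91) - 1*(-6385/27692) = -10*151 + 6385/27692 = -1510 + 6385/27692 = -41808535/27692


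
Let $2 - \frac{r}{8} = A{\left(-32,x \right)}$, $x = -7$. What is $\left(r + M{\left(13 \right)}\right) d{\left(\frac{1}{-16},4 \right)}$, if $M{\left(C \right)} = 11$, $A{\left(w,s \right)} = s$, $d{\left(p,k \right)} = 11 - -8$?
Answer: $1577$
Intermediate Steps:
$d{\left(p,k \right)} = 19$ ($d{\left(p,k \right)} = 11 + 8 = 19$)
$r = 72$ ($r = 16 - -56 = 16 + 56 = 72$)
$\left(r + M{\left(13 \right)}\right) d{\left(\frac{1}{-16},4 \right)} = \left(72 + 11\right) 19 = 83 \cdot 19 = 1577$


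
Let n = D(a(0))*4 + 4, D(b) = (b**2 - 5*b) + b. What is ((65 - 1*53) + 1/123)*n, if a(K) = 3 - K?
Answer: -11816/123 ≈ -96.065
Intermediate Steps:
D(b) = b**2 - 4*b
n = -8 (n = ((3 - 1*0)*(-4 + (3 - 1*0)))*4 + 4 = ((3 + 0)*(-4 + (3 + 0)))*4 + 4 = (3*(-4 + 3))*4 + 4 = (3*(-1))*4 + 4 = -3*4 + 4 = -12 + 4 = -8)
((65 - 1*53) + 1/123)*n = ((65 - 1*53) + 1/123)*(-8) = ((65 - 53) + 1/123)*(-8) = (12 + 1/123)*(-8) = (1477/123)*(-8) = -11816/123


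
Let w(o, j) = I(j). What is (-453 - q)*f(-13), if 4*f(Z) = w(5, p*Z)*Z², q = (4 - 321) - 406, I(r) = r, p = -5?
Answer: 1482975/2 ≈ 7.4149e+5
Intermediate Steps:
q = -723 (q = -317 - 406 = -723)
w(o, j) = j
f(Z) = -5*Z³/4 (f(Z) = ((-5*Z)*Z²)/4 = (-5*Z³)/4 = -5*Z³/4)
(-453 - q)*f(-13) = (-453 - 1*(-723))*(-5/4*(-13)³) = (-453 + 723)*(-5/4*(-2197)) = 270*(10985/4) = 1482975/2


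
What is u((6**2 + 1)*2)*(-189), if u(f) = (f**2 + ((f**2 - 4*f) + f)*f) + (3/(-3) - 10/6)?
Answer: -74516904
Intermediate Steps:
u(f) = -8/3 + f**2 + f*(f**2 - 3*f) (u(f) = (f**2 + (f**2 - 3*f)*f) + (3*(-1/3) - 10*1/6) = (f**2 + f*(f**2 - 3*f)) + (-1 - 5/3) = (f**2 + f*(f**2 - 3*f)) - 8/3 = -8/3 + f**2 + f*(f**2 - 3*f))
u((6**2 + 1)*2)*(-189) = (-8/3 + ((6**2 + 1)*2)**3 - 2*4*(6**2 + 1)**2)*(-189) = (-8/3 + ((36 + 1)*2)**3 - 2*4*(36 + 1)**2)*(-189) = (-8/3 + (37*2)**3 - 2*(37*2)**2)*(-189) = (-8/3 + 74**3 - 2*74**2)*(-189) = (-8/3 + 405224 - 2*5476)*(-189) = (-8/3 + 405224 - 10952)*(-189) = (1182808/3)*(-189) = -74516904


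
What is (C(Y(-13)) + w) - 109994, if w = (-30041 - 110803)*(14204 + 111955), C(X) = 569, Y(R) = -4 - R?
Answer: -17768847621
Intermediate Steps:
w = -17768738196 (w = -140844*126159 = -17768738196)
(C(Y(-13)) + w) - 109994 = (569 - 17768738196) - 109994 = -17768737627 - 109994 = -17768847621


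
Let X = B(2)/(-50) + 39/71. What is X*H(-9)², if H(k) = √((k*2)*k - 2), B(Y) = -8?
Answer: 40288/355 ≈ 113.49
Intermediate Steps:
H(k) = √(-2 + 2*k²) (H(k) = √((2*k)*k - 2) = √(2*k² - 2) = √(-2 + 2*k²))
X = 1259/1775 (X = -8/(-50) + 39/71 = -8*(-1/50) + 39*(1/71) = 4/25 + 39/71 = 1259/1775 ≈ 0.70930)
X*H(-9)² = 1259*(√(-2 + 2*(-9)²))²/1775 = 1259*(√(-2 + 2*81))²/1775 = 1259*(√(-2 + 162))²/1775 = 1259*(√160)²/1775 = 1259*(4*√10)²/1775 = (1259/1775)*160 = 40288/355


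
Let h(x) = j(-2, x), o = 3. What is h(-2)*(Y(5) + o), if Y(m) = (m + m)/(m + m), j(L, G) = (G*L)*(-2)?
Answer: -32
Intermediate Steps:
j(L, G) = -2*G*L
Y(m) = 1 (Y(m) = (2*m)/((2*m)) = (2*m)*(1/(2*m)) = 1)
h(x) = 4*x (h(x) = -2*x*(-2) = 4*x)
h(-2)*(Y(5) + o) = (4*(-2))*(1 + 3) = -8*4 = -32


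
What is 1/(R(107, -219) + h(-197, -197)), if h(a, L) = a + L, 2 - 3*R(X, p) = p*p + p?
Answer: -3/48922 ≈ -6.1322e-5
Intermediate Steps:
R(X, p) = ⅔ - p/3 - p²/3 (R(X, p) = ⅔ - (p*p + p)/3 = ⅔ - (p² + p)/3 = ⅔ - (p + p²)/3 = ⅔ + (-p/3 - p²/3) = ⅔ - p/3 - p²/3)
h(a, L) = L + a
1/(R(107, -219) + h(-197, -197)) = 1/((⅔ - ⅓*(-219) - ⅓*(-219)²) + (-197 - 197)) = 1/((⅔ + 73 - ⅓*47961) - 394) = 1/((⅔ + 73 - 15987) - 394) = 1/(-47740/3 - 394) = 1/(-48922/3) = -3/48922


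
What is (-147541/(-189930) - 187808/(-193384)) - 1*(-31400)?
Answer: 144171011051273/4591177890 ≈ 31402.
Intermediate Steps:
(-147541/(-189930) - 187808/(-193384)) - 1*(-31400) = (-147541*(-1/189930) - 187808*(-1/193384)) + 31400 = (147541/189930 + 23476/24173) + 31400 = 8025305273/4591177890 + 31400 = 144171011051273/4591177890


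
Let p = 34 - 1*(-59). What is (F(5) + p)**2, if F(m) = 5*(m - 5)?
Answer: 8649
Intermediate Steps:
p = 93 (p = 34 + 59 = 93)
F(m) = -25 + 5*m (F(m) = 5*(-5 + m) = -25 + 5*m)
(F(5) + p)**2 = ((-25 + 5*5) + 93)**2 = ((-25 + 25) + 93)**2 = (0 + 93)**2 = 93**2 = 8649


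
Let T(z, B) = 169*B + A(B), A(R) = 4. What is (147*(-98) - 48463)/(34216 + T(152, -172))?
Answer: -62869/5152 ≈ -12.203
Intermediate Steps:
T(z, B) = 4 + 169*B (T(z, B) = 169*B + 4 = 4 + 169*B)
(147*(-98) - 48463)/(34216 + T(152, -172)) = (147*(-98) - 48463)/(34216 + (4 + 169*(-172))) = (-14406 - 48463)/(34216 + (4 - 29068)) = -62869/(34216 - 29064) = -62869/5152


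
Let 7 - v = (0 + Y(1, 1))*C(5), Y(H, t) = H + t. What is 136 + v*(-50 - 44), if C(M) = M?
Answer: 418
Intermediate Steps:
v = -3 (v = 7 - (0 + (1 + 1))*5 = 7 - (0 + 2)*5 = 7 - 2*5 = 7 - 1*10 = 7 - 10 = -3)
136 + v*(-50 - 44) = 136 - 3*(-50 - 44) = 136 - 3*(-94) = 136 + 282 = 418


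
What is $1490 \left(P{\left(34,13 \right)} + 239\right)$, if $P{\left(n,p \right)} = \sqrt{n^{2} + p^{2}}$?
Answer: $356110 + 7450 \sqrt{53} \approx 4.1035 \cdot 10^{5}$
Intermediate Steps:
$1490 \left(P{\left(34,13 \right)} + 239\right) = 1490 \left(\sqrt{34^{2} + 13^{2}} + 239\right) = 1490 \left(\sqrt{1156 + 169} + 239\right) = 1490 \left(\sqrt{1325} + 239\right) = 1490 \left(5 \sqrt{53} + 239\right) = 1490 \left(239 + 5 \sqrt{53}\right) = 356110 + 7450 \sqrt{53}$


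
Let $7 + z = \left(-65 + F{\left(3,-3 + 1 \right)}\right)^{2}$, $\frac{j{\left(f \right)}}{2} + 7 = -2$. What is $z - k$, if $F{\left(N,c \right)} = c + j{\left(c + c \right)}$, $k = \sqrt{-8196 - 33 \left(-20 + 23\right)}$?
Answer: $7218 - i \sqrt{8295} \approx 7218.0 - 91.077 i$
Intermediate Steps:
$j{\left(f \right)} = -18$ ($j{\left(f \right)} = -14 + 2 \left(-2\right) = -14 - 4 = -18$)
$k = i \sqrt{8295}$ ($k = \sqrt{-8196 - 99} = \sqrt{-8295} = i \sqrt{8295} \approx 91.077 i$)
$F{\left(N,c \right)} = -18 + c$ ($F{\left(N,c \right)} = c - 18 = -18 + c$)
$z = 7218$ ($z = -7 + \left(-65 + \left(-18 + \left(-3 + 1\right)\right)\right)^{2} = -7 + \left(-65 - 20\right)^{2} = -7 + \left(-85\right)^{2} = -7 + 7225 = 7218$)
$z - k = 7218 - i \sqrt{8295}$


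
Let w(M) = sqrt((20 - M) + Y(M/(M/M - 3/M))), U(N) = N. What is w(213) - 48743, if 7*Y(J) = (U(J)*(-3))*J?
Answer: -48743 + I*sqrt(4849147009)/490 ≈ -48743.0 + 142.11*I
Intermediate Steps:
Y(J) = -3*J**2/7 (Y(J) = ((J*(-3))*J)/7 = ((-3*J)*J)/7 = (-3*J**2)/7 = -3*J**2/7)
w(M) = sqrt(20 - M - 3*M**2/(7*(1 - 3/M)**2)) (w(M) = sqrt((20 - M) - 3*M**2/(M/M - 3/M)**2/7) = sqrt((20 - M) - 3*M**2/(1 - 3/M)**2/7) = sqrt((20 - M) - 3*M**2/(7*(1 - 3/M)**2)) = sqrt(20 - M - 3*M**2/(7*(1 - 3/M)**2)))
w(213) - 48743 = sqrt(7)*sqrt(140 - 7*213 - 3*213**4/(-3 + 213)**2)/7 - 48743 = sqrt(7)*sqrt(140 - 1491 - 3*2058346161/210**2)/7 - 48743 = sqrt(7)*sqrt(140 - 1491 - 3*2058346161*1/44100)/7 - 48743 = sqrt(7)*sqrt(140 - 1491 - 686115387/4900)/7 - 48743 = sqrt(7)*sqrt(-692735287/4900)/7 - 48743 = sqrt(7)*(I*sqrt(692735287)/70)/7 - 48743 = I*sqrt(4849147009)/490 - 48743 = -48743 + I*sqrt(4849147009)/490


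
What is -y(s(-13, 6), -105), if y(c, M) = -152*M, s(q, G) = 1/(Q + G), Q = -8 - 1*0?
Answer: -15960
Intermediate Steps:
Q = -8 (Q = -8 + 0 = -8)
s(q, G) = 1/(-8 + G)
-y(s(-13, 6), -105) = -(-152)*(-105) = -1*15960 = -15960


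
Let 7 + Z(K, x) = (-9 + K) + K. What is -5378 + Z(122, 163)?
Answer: -5150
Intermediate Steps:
Z(K, x) = -16 + 2*K (Z(K, x) = -7 + ((-9 + K) + K) = -7 + (-9 + 2*K) = -16 + 2*K)
-5378 + Z(122, 163) = -5378 + (-16 + 2*122) = -5378 + (-16 + 244) = -5378 + 228 = -5150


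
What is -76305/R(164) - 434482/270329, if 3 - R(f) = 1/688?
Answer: -14192584925726/557688727 ≈ -25449.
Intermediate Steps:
R(f) = 2063/688 (R(f) = 3 - 1/688 = 2063/688)
-76305/R(164) - 434482/270329 = -76305/2063/688 - 434482/270329 = -76305*688/2063 - 434482*1/270329 = -52497840/2063 - 434482/270329 = -14192584925726/557688727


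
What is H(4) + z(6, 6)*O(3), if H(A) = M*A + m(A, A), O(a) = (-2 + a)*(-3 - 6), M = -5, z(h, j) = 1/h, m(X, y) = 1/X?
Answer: -85/4 ≈ -21.250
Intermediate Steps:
m(X, y) = 1/X
O(a) = 18 - 9*a (O(a) = (-2 + a)*(-9) = 18 - 9*a)
H(A) = 1/A - 5*A (H(A) = -5*A + 1/A = 1/A - 5*A)
H(4) + z(6, 6)*O(3) = (1/4 - 5*4) + (18 - 9*3)/6 = (¼ - 20) + (18 - 27)/6 = -79/4 + (⅙)*(-9) = -79/4 - 3/2 = -85/4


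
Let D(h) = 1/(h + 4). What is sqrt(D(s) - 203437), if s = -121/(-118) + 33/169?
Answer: I*sqrt(2205071975821715)/104111 ≈ 451.04*I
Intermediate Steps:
s = 24343/19942 (s = -121*(-1/118) + 33*(1/169) = 121/118 + 33/169 = 24343/19942 ≈ 1.2207)
D(h) = 1/(4 + h)
sqrt(D(s) - 203437) = sqrt(1/(4 + 24343/19942) - 203437) = sqrt(1/(104111/19942) - 203437) = sqrt(19942/104111 - 203437) = sqrt(-21180009565/104111) = I*sqrt(2205071975821715)/104111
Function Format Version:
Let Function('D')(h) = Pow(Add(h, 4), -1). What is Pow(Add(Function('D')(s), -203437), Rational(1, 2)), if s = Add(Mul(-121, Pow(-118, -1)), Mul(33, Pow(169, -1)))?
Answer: Mul(Rational(1, 104111), I, Pow(2205071975821715, Rational(1, 2))) ≈ Mul(451.04, I)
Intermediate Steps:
s = Rational(24343, 19942) (s = Add(Mul(-121, Rational(-1, 118)), Mul(33, Rational(1, 169))) = Add(Rational(121, 118), Rational(33, 169)) = Rational(24343, 19942) ≈ 1.2207)
Function('D')(h) = Pow(Add(4, h), -1)
Pow(Add(Function('D')(s), -203437), Rational(1, 2)) = Pow(Add(Pow(Add(4, Rational(24343, 19942)), -1), -203437), Rational(1, 2)) = Pow(Add(Pow(Rational(104111, 19942), -1), -203437), Rational(1, 2)) = Pow(Add(Rational(19942, 104111), -203437), Rational(1, 2)) = Pow(Rational(-21180009565, 104111), Rational(1, 2)) = Mul(Rational(1, 104111), I, Pow(2205071975821715, Rational(1, 2)))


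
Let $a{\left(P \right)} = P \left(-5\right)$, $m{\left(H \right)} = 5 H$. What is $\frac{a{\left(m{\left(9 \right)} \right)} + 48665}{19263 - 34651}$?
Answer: $- \frac{12110}{3847} \approx -3.1479$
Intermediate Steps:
$a{\left(P \right)} = - 5 P$
$\frac{a{\left(m{\left(9 \right)} \right)} + 48665}{19263 - 34651} = \frac{- 5 \cdot 5 \cdot 9 + 48665}{19263 - 34651} = \frac{\left(-5\right) 45 + 48665}{-15388} = \left(-225 + 48665\right) \left(- \frac{1}{15388}\right) = 48440 \left(- \frac{1}{15388}\right) = - \frac{12110}{3847}$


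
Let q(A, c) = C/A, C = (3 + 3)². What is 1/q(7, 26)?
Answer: 7/36 ≈ 0.19444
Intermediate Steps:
C = 36 (C = 6² = 36)
q(A, c) = 36/A
1/q(7, 26) = 1/(36/7) = 7/36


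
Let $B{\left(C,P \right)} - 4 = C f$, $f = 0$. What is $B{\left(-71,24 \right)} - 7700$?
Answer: $-7696$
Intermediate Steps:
$B{\left(C,P \right)} = 4$ ($B{\left(C,P \right)} = 4 + C 0 = 4 + 0 = 4$)
$B{\left(-71,24 \right)} - 7700 = 4 - 7700 = -7696$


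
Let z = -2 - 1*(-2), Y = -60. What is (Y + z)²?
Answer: 3600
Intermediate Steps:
z = 0 (z = -2 + 2 = 0)
(Y + z)² = (-60 + 0)² = (-60)² = 3600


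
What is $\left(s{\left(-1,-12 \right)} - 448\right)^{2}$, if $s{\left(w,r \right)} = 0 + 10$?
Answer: $191844$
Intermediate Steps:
$s{\left(w,r \right)} = 10$
$\left(s{\left(-1,-12 \right)} - 448\right)^{2} = \left(10 - 448\right)^{2} = \left(-438\right)^{2} = 191844$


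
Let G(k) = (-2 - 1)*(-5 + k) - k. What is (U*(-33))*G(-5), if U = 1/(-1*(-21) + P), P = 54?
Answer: -77/5 ≈ -15.400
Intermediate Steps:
G(k) = 15 - 4*k (G(k) = -3*(-5 + k) - k = (15 - 3*k) - k = 15 - 4*k)
U = 1/75 (U = 1/(-1*(-21) + 54) = 1/(21 + 54) = 1/75 ≈ 0.013333)
(U*(-33))*G(-5) = ((1/75)*(-33))*(15 - 4*(-5)) = -11*(15 + 20)/25 = -11/25*35 = -77/5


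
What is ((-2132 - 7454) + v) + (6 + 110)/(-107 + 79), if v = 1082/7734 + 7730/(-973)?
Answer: -36113150720/3762591 ≈ -9598.0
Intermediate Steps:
v = -29365517/3762591 (v = 1082*(1/7734) + 7730*(-1/973) = 541/3867 - 7730/973 = -29365517/3762591 ≈ -7.8046)
((-2132 - 7454) + v) + (6 + 110)/(-107 + 79) = ((-2132 - 7454) - 29365517/3762591) + (6 + 110)/(-107 + 79) = (-9586 - 29365517/3762591) + 116/(-28) = -36097562843/3762591 - 1/28*116 = -36097562843/3762591 - 29/7 = -36113150720/3762591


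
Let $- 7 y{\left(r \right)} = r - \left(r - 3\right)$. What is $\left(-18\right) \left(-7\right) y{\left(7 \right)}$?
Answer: $-54$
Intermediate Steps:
$y{\left(r \right)} = - \frac{3}{7}$ ($y{\left(r \right)} = - \frac{r - \left(r - 3\right)}{7} = - \frac{r - \left(-3 + r\right)}{7} = \left(- \frac{1}{7}\right) 3 = - \frac{3}{7}$)
$\left(-18\right) \left(-7\right) y{\left(7 \right)} = \left(-18\right) \left(-7\right) \left(- \frac{3}{7}\right) = 126 \left(- \frac{3}{7}\right) = -54$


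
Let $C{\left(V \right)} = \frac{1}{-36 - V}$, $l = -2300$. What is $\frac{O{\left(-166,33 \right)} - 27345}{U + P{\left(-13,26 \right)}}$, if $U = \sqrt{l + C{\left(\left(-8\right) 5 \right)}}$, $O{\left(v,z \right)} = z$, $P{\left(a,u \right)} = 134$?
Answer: $- \frac{14639232}{81023} + \frac{54624 i \sqrt{9199}}{81023} \approx -180.68 + 64.661 i$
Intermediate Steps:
$U = \frac{i \sqrt{9199}}{2}$ ($U = \sqrt{-2300 - \frac{1}{36 - 40}} = \sqrt{-2300 - \frac{1}{-4}} = \sqrt{-2300 - - \frac{1}{4}} = \sqrt{-2300 + \frac{1}{4}} = \sqrt{- \frac{9199}{4}} = \frac{i \sqrt{9199}}{2} \approx 47.956 i$)
$\frac{O{\left(-166,33 \right)} - 27345}{U + P{\left(-13,26 \right)}} = \frac{33 - 27345}{\frac{i \sqrt{9199}}{2} + 134} = - \frac{27312}{134 + \frac{i \sqrt{9199}}{2}}$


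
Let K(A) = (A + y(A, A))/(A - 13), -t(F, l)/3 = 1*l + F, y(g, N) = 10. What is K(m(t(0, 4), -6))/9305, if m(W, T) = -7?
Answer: -3/186100 ≈ -1.6120e-5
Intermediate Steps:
t(F, l) = -3*F - 3*l (t(F, l) = -3*(1*l + F) = -3*(l + F) = -3*(F + l) = -3*F - 3*l)
K(A) = (10 + A)/(-13 + A) (K(A) = (A + 10)/(A - 13) = (10 + A)/(-13 + A))
K(m(t(0, 4), -6))/9305 = ((10 - 7)/(-13 - 7))/9305 = (3/(-20))*(1/9305) = -1/20*3*(1/9305) = -3/20*1/9305 = -3/186100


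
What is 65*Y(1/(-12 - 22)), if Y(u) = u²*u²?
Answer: 65/1336336 ≈ 4.8640e-5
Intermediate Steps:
Y(u) = u⁴
65*Y(1/(-12 - 22)) = 65*(1/(-12 - 22))⁴ = 65*(1/(-34))⁴ = 65*(-1/34)⁴ = 65*(1/1336336) = 65/1336336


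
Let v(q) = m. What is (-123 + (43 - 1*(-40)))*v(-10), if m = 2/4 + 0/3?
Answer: -20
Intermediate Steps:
m = 1/2 (m = 2*(1/4) + 0*(1/3) = 1/2 + 0 = 1/2 ≈ 0.50000)
v(q) = 1/2
(-123 + (43 - 1*(-40)))*v(-10) = (-123 + (43 - 1*(-40)))*(1/2) = (-123 + (43 + 40))*(1/2) = (-123 + 83)*(1/2) = -40*1/2 = -20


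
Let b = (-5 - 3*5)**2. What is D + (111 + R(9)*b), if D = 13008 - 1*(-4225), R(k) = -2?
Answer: 16544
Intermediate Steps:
b = 400 (b = (-5 - 15)**2 = (-20)**2 = 400)
D = 17233 (D = 13008 + 4225 = 17233)
D + (111 + R(9)*b) = 17233 + (111 - 2*400) = 17233 + (111 - 800) = 17233 - 689 = 16544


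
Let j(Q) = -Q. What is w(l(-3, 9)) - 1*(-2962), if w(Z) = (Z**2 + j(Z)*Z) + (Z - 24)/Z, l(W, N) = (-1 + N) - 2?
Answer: 2959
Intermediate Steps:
l(W, N) = -3 + N
w(Z) = (-24 + Z)/Z (w(Z) = (Z**2 + (-Z)*Z) + (Z - 24)/Z = (Z**2 - Z**2) + (-24 + Z)/Z = 0 + (-24 + Z)/Z = (-24 + Z)/Z)
w(l(-3, 9)) - 1*(-2962) = (-24 + (-3 + 9))/(-3 + 9) - 1*(-2962) = (-24 + 6)/6 + 2962 = (1/6)*(-18) + 2962 = -3 + 2962 = 2959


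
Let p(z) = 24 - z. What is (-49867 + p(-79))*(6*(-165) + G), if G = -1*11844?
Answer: 638671176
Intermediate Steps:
G = -11844
(-49867 + p(-79))*(6*(-165) + G) = (-49867 + (24 - 1*(-79)))*(6*(-165) - 11844) = (-49867 + (24 + 79))*(-990 - 11844) = (-49867 + 103)*(-12834) = -49764*(-12834) = 638671176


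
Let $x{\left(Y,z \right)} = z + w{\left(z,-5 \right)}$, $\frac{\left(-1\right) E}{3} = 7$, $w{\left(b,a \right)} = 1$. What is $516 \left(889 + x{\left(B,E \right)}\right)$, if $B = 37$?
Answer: $448404$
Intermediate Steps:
$E = -21$ ($E = \left(-3\right) 7 = -21$)
$x{\left(Y,z \right)} = 1 + z$ ($x{\left(Y,z \right)} = z + 1 = 1 + z$)
$516 \left(889 + x{\left(B,E \right)}\right) = 516 \left(889 + \left(1 - 21\right)\right) = 516 \left(889 - 20\right) = 516 \cdot 869 = 448404$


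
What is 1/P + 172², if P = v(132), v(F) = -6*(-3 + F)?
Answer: 22898015/774 ≈ 29584.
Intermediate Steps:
v(F) = 18 - 6*F
P = -774 (P = 18 - 6*132 = 18 - 792 = -774)
1/P + 172² = 1/(-774) + 172² = -1/774 + 29584 = 22898015/774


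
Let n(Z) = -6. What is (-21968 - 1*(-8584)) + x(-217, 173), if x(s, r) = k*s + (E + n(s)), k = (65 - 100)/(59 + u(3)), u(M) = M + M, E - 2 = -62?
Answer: -173331/13 ≈ -13333.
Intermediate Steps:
E = -60 (E = 2 - 62 = -60)
u(M) = 2*M
k = -7/13 (k = (65 - 100)/(59 + 2*3) = -35/(59 + 6) = -35/65 = -35*1/65 = -7/13 ≈ -0.53846)
x(s, r) = -66 - 7*s/13 (x(s, r) = -7*s/13 + (-60 - 6) = -7*s/13 - 66 = -66 - 7*s/13)
(-21968 - 1*(-8584)) + x(-217, 173) = (-21968 - 1*(-8584)) + (-66 - 7/13*(-217)) = (-21968 + 8584) + (-66 + 1519/13) = -13384 + 661/13 = -173331/13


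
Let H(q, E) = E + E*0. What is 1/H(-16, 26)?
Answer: 1/26 ≈ 0.038462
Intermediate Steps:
H(q, E) = E (H(q, E) = E + 0 = E)
1/H(-16, 26) = 1/26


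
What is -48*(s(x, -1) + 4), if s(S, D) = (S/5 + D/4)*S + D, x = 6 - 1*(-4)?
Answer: -984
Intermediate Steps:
x = 10 (x = 6 + 4 = 10)
s(S, D) = D + S*(D/4 + S/5) (s(S, D) = (S*(⅕) + D*(¼))*S + D = (S/5 + D/4)*S + D = (D/4 + S/5)*S + D = S*(D/4 + S/5) + D = D + S*(D/4 + S/5))
-48*(s(x, -1) + 4) = -48*((-1 + (⅕)*10² + (¼)*(-1)*10) + 4) = -48*((-1 + (⅕)*100 - 5/2) + 4) = -48*((-1 + 20 - 5/2) + 4) = -48*(33/2 + 4) = -48*41/2 = -984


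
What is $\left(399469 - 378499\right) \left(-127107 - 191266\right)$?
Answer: $-6676281810$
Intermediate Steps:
$\left(399469 - 378499\right) \left(-127107 - 191266\right) = 20970 \left(-318373\right) = -6676281810$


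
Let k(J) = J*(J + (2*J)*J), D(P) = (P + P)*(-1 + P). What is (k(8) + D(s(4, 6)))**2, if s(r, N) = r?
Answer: 1236544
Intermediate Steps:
D(P) = 2*P*(-1 + P) (D(P) = (2*P)*(-1 + P) = 2*P*(-1 + P))
k(J) = J*(J + 2*J**2)
(k(8) + D(s(4, 6)))**2 = (8**2*(1 + 2*8) + 2*4*(-1 + 4))**2 = (64*(1 + 16) + 2*4*3)**2 = (64*17 + 24)**2 = (1088 + 24)**2 = 1112**2 = 1236544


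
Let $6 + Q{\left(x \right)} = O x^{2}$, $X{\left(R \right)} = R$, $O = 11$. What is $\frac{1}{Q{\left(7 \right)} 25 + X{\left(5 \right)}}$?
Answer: $\frac{1}{13330} \approx 7.5019 \cdot 10^{-5}$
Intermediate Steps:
$Q{\left(x \right)} = -6 + 11 x^{2}$
$\frac{1}{Q{\left(7 \right)} 25 + X{\left(5 \right)}} = \frac{1}{\left(-6 + 11 \cdot 7^{2}\right) 25 + 5} = \frac{1}{\left(-6 + 11 \cdot 49\right) 25 + 5} = \frac{1}{\left(-6 + 539\right) 25 + 5} = \frac{1}{533 \cdot 25 + 5} = \frac{1}{13325 + 5} = \frac{1}{13330}$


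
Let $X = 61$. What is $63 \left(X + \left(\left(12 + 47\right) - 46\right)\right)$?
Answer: $4662$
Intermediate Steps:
$63 \left(X + \left(\left(12 + 47\right) - 46\right)\right) = 63 \left(61 + \left(\left(12 + 47\right) - 46\right)\right) = 63 \left(61 + \left(59 - 46\right)\right) = 63 \left(61 + 13\right) = 63 \cdot 74 = 4662$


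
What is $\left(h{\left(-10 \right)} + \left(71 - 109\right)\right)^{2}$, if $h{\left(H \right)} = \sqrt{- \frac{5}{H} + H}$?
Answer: $\frac{\left(76 - i \sqrt{38}\right)^{2}}{4} \approx 1434.5 - 234.25 i$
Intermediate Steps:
$h{\left(H \right)} = \sqrt{H - \frac{5}{H}}$
$\left(h{\left(-10 \right)} + \left(71 - 109\right)\right)^{2} = \left(\sqrt{-10 - \frac{5}{-10}} + \left(71 - 109\right)\right)^{2} = \left(\sqrt{-10 - - \frac{1}{2}} + \left(71 - 109\right)\right)^{2} = \left(\sqrt{-10 + \frac{1}{2}} - 38\right)^{2} = \left(\sqrt{- \frac{19}{2}} - 38\right)^{2} = \left(\frac{i \sqrt{38}}{2} - 38\right)^{2} = \left(-38 + \frac{i \sqrt{38}}{2}\right)^{2}$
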